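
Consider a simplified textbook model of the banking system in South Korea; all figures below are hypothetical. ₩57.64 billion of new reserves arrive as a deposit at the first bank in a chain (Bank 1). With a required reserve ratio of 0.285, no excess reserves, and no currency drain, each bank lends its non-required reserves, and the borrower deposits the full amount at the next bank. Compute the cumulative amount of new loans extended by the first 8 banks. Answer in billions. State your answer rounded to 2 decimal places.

₩134.73 billion

Bank i lends (1 − rr)^i of the original deposit: Bank 1 lends 57.64·0.7150 = 41.2126, Bank 2 lends 57.64·0.7150² ≈ 29.4670, and so on.
Summing a geometric series: total = 57.64·[0.7150·(1 − 0.7150^8) / (1 − 0.7150)] ≈ 134.7284 billion.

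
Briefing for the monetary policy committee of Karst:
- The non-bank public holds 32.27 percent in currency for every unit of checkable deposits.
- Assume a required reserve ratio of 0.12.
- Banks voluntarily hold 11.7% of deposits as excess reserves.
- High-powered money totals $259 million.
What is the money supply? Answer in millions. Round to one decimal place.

The money multiplier is m = (1 + c) / (rr + e + c) = (1 + 0.3227) / (0.12 + 0.117 + 0.3227) ≈ 2.36323.
So M = m × MB = 2.36323 × 259 ≈ 612.0766 million.

$612.1 million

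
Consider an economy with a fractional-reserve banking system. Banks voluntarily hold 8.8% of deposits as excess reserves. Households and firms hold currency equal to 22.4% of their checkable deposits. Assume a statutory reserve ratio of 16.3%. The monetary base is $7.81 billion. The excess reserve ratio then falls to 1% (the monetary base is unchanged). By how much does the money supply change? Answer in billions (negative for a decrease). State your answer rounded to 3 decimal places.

Initially m₁ = (1 + 0.224) / (0.163 + 0.088 + 0.224) ≈ 2.57684, so M₁ = 2.57684 × 7.81 ≈ 20.1251 billion.
After the change m₂ = (1 + 0.224) / (0.163 + 0.01 + 0.224) ≈ 3.08312, so M₂ = 3.08312 × 7.81 ≈ 24.0792 billion.
ΔM = M₂ − M₁ = 24.0792 − 20.1251 = 3.9541 billion.

$3.954 billion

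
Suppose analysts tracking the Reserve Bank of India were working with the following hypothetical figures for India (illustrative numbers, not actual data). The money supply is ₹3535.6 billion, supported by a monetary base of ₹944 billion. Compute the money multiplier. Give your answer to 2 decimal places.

The money multiplier is m = M / MB = 3535.6 / 944 ≈ 3.74534.

3.75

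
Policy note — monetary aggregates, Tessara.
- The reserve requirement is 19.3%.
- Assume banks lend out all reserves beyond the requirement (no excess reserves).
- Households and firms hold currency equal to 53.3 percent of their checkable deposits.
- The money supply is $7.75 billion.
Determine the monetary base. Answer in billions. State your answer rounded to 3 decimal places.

$3.670 billion

The money multiplier is m = (1 + c) / (rr + c) = (1 + 0.533) / (0.193 + 0.533) ≈ 2.11157.
MB = M / m = 7.75 / 2.11157 ≈ 3.6703 billion.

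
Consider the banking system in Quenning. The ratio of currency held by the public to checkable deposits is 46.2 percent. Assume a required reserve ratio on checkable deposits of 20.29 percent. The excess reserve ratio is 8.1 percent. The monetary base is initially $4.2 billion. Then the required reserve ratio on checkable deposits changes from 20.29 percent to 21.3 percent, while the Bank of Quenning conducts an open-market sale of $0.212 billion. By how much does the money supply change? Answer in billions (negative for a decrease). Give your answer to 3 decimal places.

-0.520 billion

Before: m₁ = (1 + 0.462) / (0.2029 + 0.081 + 0.462) ≈ 1.96005, MB₁ = 4.2, so M₁ = 1.96005 × 4.2 ≈ 8.2322 billion.
After: m₂ = (1 + 0.462) / (0.213 + 0.081 + 0.462) ≈ 1.93386, MB₂ = 4.2 − 0.212 = 3.988, so M₂ = 1.93386 × 3.988 ≈ 7.7122 billion.
ΔM = M₂ − M₁ = 7.7122 − 8.2322 = -0.52 billion.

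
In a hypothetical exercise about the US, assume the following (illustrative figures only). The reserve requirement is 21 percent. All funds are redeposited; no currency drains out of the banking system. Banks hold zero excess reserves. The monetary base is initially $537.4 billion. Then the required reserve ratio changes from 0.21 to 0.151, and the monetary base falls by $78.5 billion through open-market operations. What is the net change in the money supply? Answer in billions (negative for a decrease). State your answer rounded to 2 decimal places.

$480.03 billion

Before: m₁ = 1 / (0.21) ≈ 4.761905, MB₁ = 537.4, so M₁ = 4.761905 × 537.4 ≈ 2559.0477 billion.
After: m₂ = 1 / (0.151) ≈ 6.622517, MB₂ = 537.4 − 78.5 = 458.9, so M₂ = 6.622517 × 458.9 ≈ 3039.0731 billion.
ΔM = M₂ − M₁ = 3039.0731 − 2559.0477 = 480.0254 billion.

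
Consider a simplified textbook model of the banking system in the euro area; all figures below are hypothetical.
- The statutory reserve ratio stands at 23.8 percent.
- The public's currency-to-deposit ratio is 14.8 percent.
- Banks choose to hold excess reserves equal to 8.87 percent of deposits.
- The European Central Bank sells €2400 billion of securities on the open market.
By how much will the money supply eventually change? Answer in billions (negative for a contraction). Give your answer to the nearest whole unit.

The money multiplier is m = (1 + c) / (rr + e + c) = (1 + 0.148) / (0.238 + 0.0887 + 0.148) ≈ 2.41837.
The sale removes 2400 billion of base, so ΔM = m × ΔMB = 2.41837 × (−2400) = -5804.088 billion.

-5804 billion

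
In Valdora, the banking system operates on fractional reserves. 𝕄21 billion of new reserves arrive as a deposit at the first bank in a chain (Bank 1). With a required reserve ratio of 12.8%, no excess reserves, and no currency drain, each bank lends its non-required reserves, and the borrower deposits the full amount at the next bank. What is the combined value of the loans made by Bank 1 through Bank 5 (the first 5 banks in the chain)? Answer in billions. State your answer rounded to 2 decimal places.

𝕄70.93 billion

Bank i lends (1 − rr)^i of the original deposit: Bank 1 lends 21·0.8720 = 18.3120, Bank 2 lends 21·0.8720² ≈ 15.9681, and so on.
Summing a geometric series: total = 21·[0.8720·(1 − 0.8720^5) / (1 − 0.8720)] ≈ 70.9338 billion.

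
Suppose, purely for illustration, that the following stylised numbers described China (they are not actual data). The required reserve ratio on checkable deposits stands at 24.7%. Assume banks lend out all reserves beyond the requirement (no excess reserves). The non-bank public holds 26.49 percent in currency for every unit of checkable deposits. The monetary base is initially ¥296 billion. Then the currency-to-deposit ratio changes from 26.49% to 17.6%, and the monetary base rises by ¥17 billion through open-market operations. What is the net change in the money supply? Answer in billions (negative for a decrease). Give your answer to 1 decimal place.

¥138.8 billion

Before: m₁ = (1 + 0.2649) / (0.247 + 0.2649) ≈ 2.47099, MB₁ = 296, so M₁ = 2.47099 × 296 ≈ 731.413 billion.
After: m₂ = (1 + 0.176) / (0.247 + 0.176) ≈ 2.78014, MB₂ = 296 + 17 = 313, so M₂ = 2.78014 × 313 ≈ 870.1838 billion.
ΔM = M₂ − M₁ = 870.1838 − 731.413 = 138.7708 billion.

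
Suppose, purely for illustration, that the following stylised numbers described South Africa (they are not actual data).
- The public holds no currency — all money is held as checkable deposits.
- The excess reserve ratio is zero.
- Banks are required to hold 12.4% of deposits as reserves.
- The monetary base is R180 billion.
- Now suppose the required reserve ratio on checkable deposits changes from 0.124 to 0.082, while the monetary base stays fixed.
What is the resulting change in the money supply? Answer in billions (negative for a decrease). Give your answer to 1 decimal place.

R743.5 billion

Initially m₁ = 1 / (0.124) ≈ 8.06452, so M₁ = 8.06452 × 180 = 1451.6136 billion.
After the change m₂ = 1 / (0.082) ≈ 12.19512, so M₂ = 12.19512 × 180 = 2195.1216 billion.
ΔM = M₂ − M₁ = 2195.1216 − 1451.6136 = 743.508 billion.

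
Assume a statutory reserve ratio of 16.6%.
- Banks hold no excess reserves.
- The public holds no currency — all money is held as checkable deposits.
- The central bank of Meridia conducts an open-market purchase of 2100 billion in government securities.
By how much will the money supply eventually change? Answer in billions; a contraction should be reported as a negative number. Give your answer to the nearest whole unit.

12651 billion

The simple money multiplier is m = 1/rr = 1/0.166 ≈ 6.02410.
An open-market purchase increases the monetary base by 2100 billion, so ΔM = m × ΔMB = 6.02410 × 2100 = 12650.61 billion.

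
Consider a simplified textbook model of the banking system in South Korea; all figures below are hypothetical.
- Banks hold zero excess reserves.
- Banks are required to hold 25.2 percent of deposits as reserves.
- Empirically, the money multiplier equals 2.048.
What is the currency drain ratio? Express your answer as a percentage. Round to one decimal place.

46.2%

Using m = 2.048. From m = (1 + c)/(c + rr + e), rearranging gives 1 + c = m·(c + rr + e), so c·(1 − m) = m·(rr + e) − 1.
Hence c = [m·(rr + e) − 1]/(1 − m) = [2.048 × (0.252 + 0) − 1] / (1 − 2.048) ≈ 0.461740.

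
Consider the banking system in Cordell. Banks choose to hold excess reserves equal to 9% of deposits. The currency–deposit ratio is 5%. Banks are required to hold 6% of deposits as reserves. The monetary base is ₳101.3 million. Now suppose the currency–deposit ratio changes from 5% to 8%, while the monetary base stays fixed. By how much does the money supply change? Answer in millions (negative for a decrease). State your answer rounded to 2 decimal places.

Initially m₁ = (1 + 0.05) / (0.06 + 0.09 + 0.05) = 5.25, so M₁ = 5.25 × 101.3 = 531.825 million.
After the change m₂ = (1 + 0.08) / (0.06 + 0.09 + 0.08) ≈ 4.695652, so M₂ = 4.695652 × 101.3 ≈ 475.6695 million.
ΔM = M₂ − M₁ = 475.6695 − 531.825 = -56.1555 million.

-56.16 million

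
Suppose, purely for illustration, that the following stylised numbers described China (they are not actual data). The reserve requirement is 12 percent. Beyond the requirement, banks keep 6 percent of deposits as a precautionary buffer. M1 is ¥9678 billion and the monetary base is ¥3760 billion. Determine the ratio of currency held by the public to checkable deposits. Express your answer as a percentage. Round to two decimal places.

34.10%

Using m = M/MB = 9678/3760 ≈ 2.573936. From m = (1 + c)/(c + rr + e), rearranging gives 1 + c = m·(c + rr + e), so c·(1 − m) = m·(rr + e) − 1.
Hence c = [m·(rr + e) − 1]/(1 − m) = [2.573936 × (0.12 + 0.06) − 1] / (1 − 2.573936) ≈ 0.340987.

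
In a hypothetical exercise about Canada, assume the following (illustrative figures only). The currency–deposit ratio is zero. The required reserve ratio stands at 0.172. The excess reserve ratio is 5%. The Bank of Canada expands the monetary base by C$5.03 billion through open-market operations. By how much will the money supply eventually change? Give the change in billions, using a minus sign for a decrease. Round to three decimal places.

The money multiplier is m = 1 / (rr + e) = 1 / (0.172 + 0.05) ≈ 4.50450.
The purchase adds 5.03 billion of base, so ΔM = m × ΔMB = 4.50450 × (+5.03) ≈ 22.6576 billion.

C$22.658 billion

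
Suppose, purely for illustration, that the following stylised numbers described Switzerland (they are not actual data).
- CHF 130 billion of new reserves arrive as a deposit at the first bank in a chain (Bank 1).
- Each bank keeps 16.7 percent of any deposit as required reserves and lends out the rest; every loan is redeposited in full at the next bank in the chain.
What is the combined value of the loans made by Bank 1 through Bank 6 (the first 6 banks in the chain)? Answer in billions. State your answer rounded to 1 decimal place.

CHF 431.8 billion

Bank i lends (1 − rr)^i of the original deposit: Bank 1 lends 130·0.8330 = 108.2900, Bank 2 lends 130·0.8330² ≈ 90.2056, and so on.
Summing a geometric series: total = 130·[0.8330·(1 − 0.8330^6) / (1 − 0.8330)] ≈ 431.8015 billion.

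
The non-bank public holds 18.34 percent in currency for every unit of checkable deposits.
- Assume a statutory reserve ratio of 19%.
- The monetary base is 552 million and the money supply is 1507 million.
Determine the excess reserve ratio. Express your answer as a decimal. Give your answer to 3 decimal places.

0.060

Using m = M/MB = 1507/552 ≈ 2.730072. Since m = (1 + c)/(c + rr + e), the denominator satisfies c + rr + e = (1 + c)/m = (1 + 0.1834) / 2.730072 ≈ 0.433468.
With c = 0.1834 and rr = 0.19, the excess reserve ratio is 0.433468 − 0.1834 − 0.19 = 0.060068.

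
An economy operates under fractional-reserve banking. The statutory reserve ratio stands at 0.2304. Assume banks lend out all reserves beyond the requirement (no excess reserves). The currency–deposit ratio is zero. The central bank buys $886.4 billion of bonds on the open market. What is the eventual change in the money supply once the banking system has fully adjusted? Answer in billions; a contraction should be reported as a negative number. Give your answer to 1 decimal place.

$3847.2 billion

The simple money multiplier is m = 1/rr = 1/0.2304 ≈ 4.34028.
An open-market purchase increases the monetary base by 886.4 billion, so ΔM = m × ΔMB = 4.34028 × 886.4 ≈ 3847.2242 billion.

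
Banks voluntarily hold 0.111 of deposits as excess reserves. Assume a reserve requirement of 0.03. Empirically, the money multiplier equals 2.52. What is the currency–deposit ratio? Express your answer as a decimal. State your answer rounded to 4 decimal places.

Using m = 2.52. From m = (1 + c)/(c + rr + e), rearranging gives 1 + c = m·(c + rr + e), so c·(1 − m) = m·(rr + e) − 1.
Hence c = [m·(rr + e) − 1]/(1 − m) = [2.52 × (0.03 + 0.111) − 1] / (1 − 2.52) ≈ 0.424132.

0.4241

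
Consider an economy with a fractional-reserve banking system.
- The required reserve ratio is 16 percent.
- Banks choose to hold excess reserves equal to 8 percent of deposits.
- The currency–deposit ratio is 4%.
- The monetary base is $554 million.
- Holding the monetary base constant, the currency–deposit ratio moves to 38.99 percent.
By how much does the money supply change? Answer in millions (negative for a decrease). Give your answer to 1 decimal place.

Initially m₁ = (1 + 0.04) / (0.16 + 0.08 + 0.04) ≈ 3.71429, so M₁ = 3.71429 × 554 ≈ 2057.7167 million.
After the change m₂ = (1 + 0.3899) / (0.16 + 0.08 + 0.3899) ≈ 2.20654, so M₂ = 2.20654 × 554 ≈ 1222.4232 million.
ΔM = M₂ − M₁ = 1222.4232 − 2057.7167 = -835.2935 million.

-835.3 million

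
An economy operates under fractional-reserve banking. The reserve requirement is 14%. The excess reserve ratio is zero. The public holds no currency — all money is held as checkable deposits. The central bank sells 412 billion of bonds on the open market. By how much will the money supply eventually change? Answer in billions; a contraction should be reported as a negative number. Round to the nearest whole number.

The simple money multiplier is m = 1/rr = 1/0.14 ≈ 7.1429.
An open-market sale reduces the monetary base by 412 billion, so ΔM = m × ΔMB = 7.1429 × (−412) = -2942.8748 billion.

-2943 billion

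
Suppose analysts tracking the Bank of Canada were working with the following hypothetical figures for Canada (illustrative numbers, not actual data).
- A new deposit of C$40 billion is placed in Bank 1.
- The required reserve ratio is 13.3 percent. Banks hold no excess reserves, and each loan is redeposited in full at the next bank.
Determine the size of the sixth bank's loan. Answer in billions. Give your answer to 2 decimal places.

C$16.99 billion

Each bank lends a fraction (1 − rr) = 0.8670 of the deposit it receives, so Bank 6 receives 40·0.8670^5 and lends 40·0.8670^6 ≈ 16.9893 billion.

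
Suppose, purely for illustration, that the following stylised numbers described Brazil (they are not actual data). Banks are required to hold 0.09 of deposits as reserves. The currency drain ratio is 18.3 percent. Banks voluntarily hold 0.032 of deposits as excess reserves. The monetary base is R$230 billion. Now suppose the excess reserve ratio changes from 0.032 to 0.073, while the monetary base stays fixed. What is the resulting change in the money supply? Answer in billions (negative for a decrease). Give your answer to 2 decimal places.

Initially m₁ = (1 + 0.183) / (0.09 + 0.032 + 0.183) ≈ 3.878689, so M₁ = 3.878689 × 230 ≈ 892.0985 billion.
After the change m₂ = (1 + 0.183) / (0.09 + 0.073 + 0.183) ≈ 3.419075, so M₂ = 3.419075 × 230 ≈ 786.3872 billion.
ΔM = M₂ − M₁ = 786.3872 − 892.0985 = -105.7113 billion.

-105.71 billion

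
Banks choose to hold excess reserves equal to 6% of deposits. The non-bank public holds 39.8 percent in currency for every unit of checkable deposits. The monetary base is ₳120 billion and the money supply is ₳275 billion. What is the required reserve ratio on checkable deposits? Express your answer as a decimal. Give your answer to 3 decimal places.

Using m = M/MB = 275/120 ≈ 2.291667. Since m = (1 + c)/(c + rr + e), the denominator satisfies c + rr + e = (1 + c)/m = (1 + 0.398) / 2.291667 ≈ 0.610036.
With c = 0.398 and e = 0.06, the required reserve ratio on checkable deposits is 0.610036 − 0.398 − 0.06 = 0.152036.

0.152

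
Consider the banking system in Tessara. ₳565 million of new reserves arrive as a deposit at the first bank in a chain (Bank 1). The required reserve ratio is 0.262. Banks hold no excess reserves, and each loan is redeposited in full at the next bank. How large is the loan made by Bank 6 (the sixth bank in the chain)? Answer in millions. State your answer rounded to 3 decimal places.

₳91.282 million

Each bank lends a fraction (1 − rr) = 0.7380 of the deposit it receives, so Bank 6 receives 565·0.7380^5 and lends 565·0.7380^6 ≈ 91.2823 million.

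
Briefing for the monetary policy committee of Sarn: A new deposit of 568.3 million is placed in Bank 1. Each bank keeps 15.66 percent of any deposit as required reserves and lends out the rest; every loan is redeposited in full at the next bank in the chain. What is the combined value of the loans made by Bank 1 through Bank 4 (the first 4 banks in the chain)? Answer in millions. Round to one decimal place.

1512.0 million

Bank i lends (1 − rr)^i of the original deposit: Bank 1 lends 568.3·0.8434 ≈ 479.3042, Bank 2 lends 568.3·0.8434² ≈ 404.2452, and so on.
Summing a geometric series: total = 568.3·[0.8434·(1 − 0.8434^4) / (1 − 0.8434)] ≈ 1512.0389 million.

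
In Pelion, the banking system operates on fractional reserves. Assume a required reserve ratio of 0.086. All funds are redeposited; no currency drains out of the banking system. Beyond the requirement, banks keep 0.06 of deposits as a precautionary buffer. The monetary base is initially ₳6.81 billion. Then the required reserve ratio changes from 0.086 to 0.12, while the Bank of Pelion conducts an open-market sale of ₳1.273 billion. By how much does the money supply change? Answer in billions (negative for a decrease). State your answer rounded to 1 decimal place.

Before: m₁ = 1 / (0.086 + 0.06) ≈ 6.8493, MB₁ = 6.81, so M₁ = 6.8493 × 6.81 ≈ 46.6437 billion.
After: m₂ = 1 / (0.12 + 0.06) ≈ 5.5556, MB₂ = 6.81 − 1.273 = 5.537, so M₂ = 5.5556 × 5.537 ≈ 30.7614 billion.
ΔM = M₂ − M₁ = 30.7614 − 46.6437 = -15.8823 billion.

-15.9 billion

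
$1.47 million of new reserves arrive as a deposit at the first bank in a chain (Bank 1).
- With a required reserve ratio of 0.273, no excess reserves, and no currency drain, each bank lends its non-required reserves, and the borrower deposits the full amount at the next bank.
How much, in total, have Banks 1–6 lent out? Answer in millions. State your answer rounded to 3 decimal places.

Bank i lends (1 − rr)^i of the original deposit: Bank 1 lends 1.47·0.7270 ≈ 1.0687, Bank 2 lends 1.47·0.7270² ≈ 0.7769, and so on.
Summing a geometric series: total = 1.47·[0.7270·(1 − 0.7270^6) / (1 − 0.7270)] ≈ 3.3367 million.

$3.337 million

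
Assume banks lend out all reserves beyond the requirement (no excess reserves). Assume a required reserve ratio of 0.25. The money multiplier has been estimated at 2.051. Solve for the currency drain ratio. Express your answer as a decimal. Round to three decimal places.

0.464

Using m = 2.051. From m = (1 + c)/(c + rr + e), rearranging gives 1 + c = m·(c + rr + e), so c·(1 − m) = m·(rr + e) − 1.
Hence c = [m·(rr + e) − 1]/(1 − m) = [2.051 × (0.25 + 0) − 1] / (1 − 2.051) ≈ 0.463606.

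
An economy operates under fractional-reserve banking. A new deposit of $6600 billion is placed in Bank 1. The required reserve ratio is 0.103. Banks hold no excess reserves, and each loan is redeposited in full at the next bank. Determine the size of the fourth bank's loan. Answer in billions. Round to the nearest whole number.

$4273 billion

Each bank lends a fraction (1 − rr) = 0.8970 of the deposit it receives, so Bank 4 receives 6600·0.8970^3 and lends 6600·0.8970^4 ≈ 4272.8112 billion.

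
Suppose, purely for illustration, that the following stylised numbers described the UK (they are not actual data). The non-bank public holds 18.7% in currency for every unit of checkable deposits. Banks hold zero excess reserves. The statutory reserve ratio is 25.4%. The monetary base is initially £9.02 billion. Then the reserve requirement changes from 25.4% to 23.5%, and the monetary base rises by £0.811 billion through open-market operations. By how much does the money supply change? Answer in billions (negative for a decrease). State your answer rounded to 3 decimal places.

£3.374 billion

Before: m₁ = (1 + 0.187) / (0.254 + 0.187) ≈ 2.69161, MB₁ = 9.02, so M₁ = 2.69161 × 9.02 ≈ 24.2783 billion.
After: m₂ = (1 + 0.187) / (0.235 + 0.187) ≈ 2.81280, MB₂ = 9.02 + 0.811 = 9.831, so M₂ = 2.81280 × 9.831 ≈ 27.6526 billion.
ΔM = M₂ − M₁ = 27.6526 − 24.2783 = 3.3743 billion.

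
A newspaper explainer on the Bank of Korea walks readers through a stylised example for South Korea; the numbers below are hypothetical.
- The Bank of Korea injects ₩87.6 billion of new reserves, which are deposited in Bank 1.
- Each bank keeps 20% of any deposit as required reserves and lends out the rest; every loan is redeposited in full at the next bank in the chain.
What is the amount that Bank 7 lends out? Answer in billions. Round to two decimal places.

₩18.37 billion

Each bank lends a fraction (1 − rr) = 0.8000 of the deposit it receives, so Bank 7 receives 87.6·0.8000^6 and lends 87.6·0.8000^7 ≈ 18.3711 billion.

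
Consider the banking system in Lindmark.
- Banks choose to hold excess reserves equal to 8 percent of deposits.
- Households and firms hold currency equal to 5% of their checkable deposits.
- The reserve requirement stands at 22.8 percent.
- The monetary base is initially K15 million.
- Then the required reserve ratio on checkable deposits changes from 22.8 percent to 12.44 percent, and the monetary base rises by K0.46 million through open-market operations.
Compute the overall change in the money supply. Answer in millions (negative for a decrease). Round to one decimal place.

K19.8 million

Before: m₁ = (1 + 0.05) / (0.228 + 0.08 + 0.05) ≈ 2.9330, MB₁ = 15, so M₁ = 2.9330 × 15 = 43.995 million.
After: m₂ = (1 + 0.05) / (0.1244 + 0.08 + 0.05) ≈ 4.1274, MB₂ = 15 + 0.46 = 15.46, so M₂ = 4.1274 × 15.46 ≈ 63.8096 million.
ΔM = M₂ − M₁ = 63.8096 − 43.995 = 19.8146 million.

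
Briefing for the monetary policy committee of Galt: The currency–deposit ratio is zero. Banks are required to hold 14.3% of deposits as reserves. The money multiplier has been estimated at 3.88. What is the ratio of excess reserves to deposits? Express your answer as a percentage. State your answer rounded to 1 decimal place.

11.5%

Using m = 3.88. Since m = (1 + c)/(c + rr + e), the denominator satisfies c + rr + e = (1 + c)/m = (1 + 0) / 3.88 ≈ 0.257732.
With c = 0 and rr = 0.143, the ratio of excess reserves to deposits is 0.257732 − 0 − 0.143 = 0.114732.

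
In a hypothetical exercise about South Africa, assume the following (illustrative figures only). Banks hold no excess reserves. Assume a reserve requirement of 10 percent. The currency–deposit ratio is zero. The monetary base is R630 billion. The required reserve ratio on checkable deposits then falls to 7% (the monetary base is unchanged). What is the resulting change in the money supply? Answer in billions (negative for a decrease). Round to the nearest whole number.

R2700 billion

Initially m₁ = 1 / (0.1) = 10, so M₁ = 10 × 630 = 6300 billion.
After the change m₂ = 1 / (0.07) ≈ 14.2857, so M₂ = 14.2857 × 630 = 8999.991 billion.
ΔM = M₂ − M₁ = 8999.991 − 6300 = 2699.991 billion.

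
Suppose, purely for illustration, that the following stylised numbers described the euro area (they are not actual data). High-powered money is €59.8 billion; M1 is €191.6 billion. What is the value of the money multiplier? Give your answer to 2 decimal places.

The money multiplier is m = M / MB = 191.6 / 59.8 ≈ 3.20401.

3.20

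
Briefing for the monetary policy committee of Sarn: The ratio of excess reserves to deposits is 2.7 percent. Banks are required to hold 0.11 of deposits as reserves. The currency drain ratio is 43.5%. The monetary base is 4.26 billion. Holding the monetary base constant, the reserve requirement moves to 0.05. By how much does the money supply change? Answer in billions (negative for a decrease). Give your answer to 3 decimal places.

Initially m₁ = (1 + 0.435) / (0.11 + 0.027 + 0.435) ≈ 2.50874, so M₁ = 2.50874 × 4.26 ≈ 10.6872 billion.
After the change m₂ = (1 + 0.435) / (0.05 + 0.027 + 0.435) ≈ 2.80273, so M₂ = 2.80273 × 4.26 ≈ 11.9396 billion.
ΔM = M₂ − M₁ = 11.9396 − 10.6872 = 1.2524 billion.

1.252 billion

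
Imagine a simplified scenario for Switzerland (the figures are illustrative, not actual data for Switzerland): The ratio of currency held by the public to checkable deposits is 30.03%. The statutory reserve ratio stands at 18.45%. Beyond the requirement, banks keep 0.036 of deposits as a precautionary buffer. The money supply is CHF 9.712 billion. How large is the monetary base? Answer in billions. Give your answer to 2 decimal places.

The money multiplier is m = (1 + c) / (rr + e + c) = (1 + 0.3003) / (0.1845 + 0.036 + 0.3003) ≈ 2.4967.
MB = M / m = 9.712 / 2.4967 ≈ 3.8899 billion.

CHF 3.89 billion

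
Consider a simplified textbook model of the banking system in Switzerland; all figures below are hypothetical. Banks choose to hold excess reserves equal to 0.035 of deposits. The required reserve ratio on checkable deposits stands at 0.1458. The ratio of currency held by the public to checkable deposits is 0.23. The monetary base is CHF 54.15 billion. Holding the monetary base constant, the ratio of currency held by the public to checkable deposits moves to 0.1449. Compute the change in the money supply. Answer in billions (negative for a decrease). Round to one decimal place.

CHF 28.2 billion

Initially m₁ = (1 + 0.23) / (0.1458 + 0.035 + 0.23) ≈ 2.9942, so M₁ = 2.9942 × 54.15 ≈ 162.1359 billion.
After the change m₂ = (1 + 0.1449) / (0.1458 + 0.035 + 0.1449) ≈ 3.5152, so M₂ = 3.5152 × 54.15 ≈ 190.3481 billion.
ΔM = M₂ − M₁ = 190.3481 − 162.1359 = 28.2122 billion.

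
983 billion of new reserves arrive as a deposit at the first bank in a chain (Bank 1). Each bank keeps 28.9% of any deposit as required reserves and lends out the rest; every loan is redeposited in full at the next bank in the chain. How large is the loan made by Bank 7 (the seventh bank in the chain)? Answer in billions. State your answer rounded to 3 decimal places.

90.290 billion

Each bank lends a fraction (1 − rr) = 0.7110 of the deposit it receives, so Bank 7 receives 983·0.7110^6 and lends 983·0.7110^7 ≈ 90.2902 billion.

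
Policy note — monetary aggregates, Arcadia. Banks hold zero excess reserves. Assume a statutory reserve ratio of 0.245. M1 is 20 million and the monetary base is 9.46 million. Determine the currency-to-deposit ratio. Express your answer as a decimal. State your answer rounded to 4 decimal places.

Using m = M/MB = 20/9.46 ≈ 2.114165. From m = (1 + c)/(c + rr + e), rearranging gives 1 + c = m·(c + rr + e), so c·(1 − m) = m·(rr + e) − 1.
Hence c = [m·(rr + e) − 1]/(1 − m) = [2.114165 × (0.245 + 0) − 1] / (1 − 2.114165) ≈ 0.432638.

0.4326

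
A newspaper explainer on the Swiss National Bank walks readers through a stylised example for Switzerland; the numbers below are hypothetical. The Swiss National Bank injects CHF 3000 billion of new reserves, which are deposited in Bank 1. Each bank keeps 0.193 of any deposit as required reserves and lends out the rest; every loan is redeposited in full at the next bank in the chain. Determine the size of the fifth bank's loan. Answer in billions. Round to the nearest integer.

Each bank lends a fraction (1 − rr) = 0.8070 of the deposit it receives, so Bank 5 receives 3000·0.8070^4 and lends 3000·0.8070^5 ≈ 1026.8073 billion.

CHF 1027 billion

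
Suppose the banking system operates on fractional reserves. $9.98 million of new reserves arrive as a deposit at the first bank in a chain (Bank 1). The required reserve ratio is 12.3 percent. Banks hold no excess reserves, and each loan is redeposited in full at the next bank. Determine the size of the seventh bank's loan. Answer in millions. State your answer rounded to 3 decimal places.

Each bank lends a fraction (1 − rr) = 0.8770 of the deposit it receives, so Bank 7 receives 9.98·0.8770^6 and lends 9.98·0.8770^7 ≈ 3.9822 million.

$3.982 million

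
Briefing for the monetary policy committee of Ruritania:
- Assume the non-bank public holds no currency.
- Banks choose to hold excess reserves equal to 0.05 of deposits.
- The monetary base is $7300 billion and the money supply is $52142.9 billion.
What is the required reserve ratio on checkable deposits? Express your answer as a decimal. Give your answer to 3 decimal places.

0.090

Using m = M/MB = 52142.9/7300 ≈ 7.142863. Since m = (1 + c)/(c + rr + e), the denominator satisfies c + rr + e = (1 + c)/m = (1 + 0) / 7.142863 ≈ 0.140000.
With c = 0 and e = 0.05, the required reserve ratio on checkable deposits is 0.140000 − 0 − 0.05 = 0.09.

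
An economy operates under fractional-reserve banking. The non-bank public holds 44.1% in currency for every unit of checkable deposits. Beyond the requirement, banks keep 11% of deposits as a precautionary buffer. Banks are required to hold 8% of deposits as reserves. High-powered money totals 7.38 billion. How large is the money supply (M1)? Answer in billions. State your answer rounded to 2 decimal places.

16.85 billion

The money multiplier is m = (1 + c) / (rr + e + c) = (1 + 0.441) / (0.08 + 0.11 + 0.441) ≈ 2.2837.
So M = m × MB = 2.2837 × 7.38 ≈ 16.8537 billion.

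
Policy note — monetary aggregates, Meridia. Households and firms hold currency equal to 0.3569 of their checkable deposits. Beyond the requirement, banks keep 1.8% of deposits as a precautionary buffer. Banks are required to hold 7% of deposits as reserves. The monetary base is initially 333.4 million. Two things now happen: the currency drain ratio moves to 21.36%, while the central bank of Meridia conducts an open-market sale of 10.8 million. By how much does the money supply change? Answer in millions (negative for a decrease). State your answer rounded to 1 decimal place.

Before: m₁ = (1 + 0.3569) / (0.07 + 0.018 + 0.3569) ≈ 3.04990, MB₁ = 333.4, so M₁ = 3.04990 × 333.4 ≈ 1016.8367 million.
After: m₂ = (1 + 0.2136) / (0.07 + 0.018 + 0.2136) ≈ 4.02387, MB₂ = 333.4 − 10.8 = 322.6, so M₂ = 4.02387 × 322.6 ≈ 1298.1005 million.
ΔM = M₂ − M₁ = 1298.1005 − 1016.8367 = 281.2638 million.

281.3 million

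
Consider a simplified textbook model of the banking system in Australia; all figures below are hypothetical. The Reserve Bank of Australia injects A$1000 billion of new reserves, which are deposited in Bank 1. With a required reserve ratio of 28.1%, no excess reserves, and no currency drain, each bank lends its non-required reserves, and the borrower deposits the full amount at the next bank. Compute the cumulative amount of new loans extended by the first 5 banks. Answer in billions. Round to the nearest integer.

Bank i lends (1 − rr)^i of the original deposit: Bank 1 lends 1000·0.7190 = 719.0000, Bank 2 lends 1000·0.7190² = 516.9610, and so on.
Summing a geometric series: total = 1000·[0.7190·(1 − 0.7190^5) / (1 − 0.7190)] ≈ 2067.0564 billion.

A$2067 billion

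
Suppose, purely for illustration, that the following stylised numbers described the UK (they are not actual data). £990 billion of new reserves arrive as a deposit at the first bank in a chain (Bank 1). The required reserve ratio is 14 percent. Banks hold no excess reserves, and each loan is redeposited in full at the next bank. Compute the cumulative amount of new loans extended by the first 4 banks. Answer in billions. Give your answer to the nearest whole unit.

£2755 billion

Bank i lends (1 − rr)^i of the original deposit: Bank 1 lends 990·0.8600 = 851.4000, Bank 2 lends 990·0.8600² = 732.2040, and so on.
Summing a geometric series: total = 990·[0.8600·(1 − 0.8600^4) / (1 − 0.8600)] ≈ 2754.8375 billion.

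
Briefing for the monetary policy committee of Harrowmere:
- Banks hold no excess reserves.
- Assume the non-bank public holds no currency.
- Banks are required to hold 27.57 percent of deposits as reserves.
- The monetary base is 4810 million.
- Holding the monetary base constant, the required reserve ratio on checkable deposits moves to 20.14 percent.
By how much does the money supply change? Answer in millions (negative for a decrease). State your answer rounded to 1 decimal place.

Initially m₁ = 1 / (0.2757) ≈ 3.627131, so M₁ = 3.627131 × 4810 ≈ 17446.5001 million.
After the change m₂ = 1 / (0.2014) ≈ 4.965243, so M₂ = 4.965243 × 4810 ≈ 23882.8188 million.
ΔM = M₂ − M₁ = 23882.8188 − 17446.5001 = 6436.3187 million.

6436.3 million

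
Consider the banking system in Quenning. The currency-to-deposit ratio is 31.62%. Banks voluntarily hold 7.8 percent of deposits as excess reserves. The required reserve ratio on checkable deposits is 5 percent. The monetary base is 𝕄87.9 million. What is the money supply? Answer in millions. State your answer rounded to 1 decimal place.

The money multiplier is m = (1 + c) / (rr + e + c) = (1 + 0.3162) / (0.05 + 0.078 + 0.3162) ≈ 2.9631.
So M = m × MB = 2.9631 × 87.9 ≈ 260.4565 million.

𝕄260.5 million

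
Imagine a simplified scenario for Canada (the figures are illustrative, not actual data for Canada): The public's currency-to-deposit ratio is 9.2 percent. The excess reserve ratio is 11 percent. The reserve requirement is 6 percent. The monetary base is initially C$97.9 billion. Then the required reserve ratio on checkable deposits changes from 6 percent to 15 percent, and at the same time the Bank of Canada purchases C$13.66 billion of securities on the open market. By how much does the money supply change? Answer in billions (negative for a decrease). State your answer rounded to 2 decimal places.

-61.95 billion

Before: m₁ = (1 + 0.092) / (0.06 + 0.11 + 0.092) ≈ 4.167939, MB₁ = 97.9, so M₁ = 4.167939 × 97.9 ≈ 408.0412 billion.
After: m₂ = (1 + 0.092) / (0.15 + 0.11 + 0.092) ≈ 3.102273, MB₂ = 97.9 + 13.66 = 111.56, so M₂ = 3.102273 × 111.56 ≈ 346.0896 billion.
ΔM = M₂ − M₁ = 346.0896 − 408.0412 = -61.9516 billion.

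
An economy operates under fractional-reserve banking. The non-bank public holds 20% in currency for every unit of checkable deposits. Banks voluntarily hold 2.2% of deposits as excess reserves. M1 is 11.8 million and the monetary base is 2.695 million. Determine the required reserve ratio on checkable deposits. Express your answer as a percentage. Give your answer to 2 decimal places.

5.21%

Using m = M/MB = 11.8/2.695 ≈ 4.378479. Since m = (1 + c)/(c + rr + e), the denominator satisfies c + rr + e = (1 + c)/m = (1 + 0.2) / 4.378479 ≈ 0.274068.
With c = 0.2 and e = 0.022, the required reserve ratio on checkable deposits is 0.274068 − 0.2 − 0.022 = 0.052068.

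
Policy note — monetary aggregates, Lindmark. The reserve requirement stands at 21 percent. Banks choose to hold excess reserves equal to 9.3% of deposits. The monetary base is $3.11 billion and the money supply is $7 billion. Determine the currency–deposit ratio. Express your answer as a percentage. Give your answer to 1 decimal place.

25.4%

Using m = M/MB = 7/3.11 ≈ 2.250804. From m = (1 + c)/(c + rr + e), rearranging gives 1 + c = m·(c + rr + e), so c·(1 − m) = m·(rr + e) − 1.
Hence c = [m·(rr + e) − 1]/(1 − m) = [2.250804 × (0.21 + 0.093) − 1] / (1 − 2.250804) ≈ 0.254242.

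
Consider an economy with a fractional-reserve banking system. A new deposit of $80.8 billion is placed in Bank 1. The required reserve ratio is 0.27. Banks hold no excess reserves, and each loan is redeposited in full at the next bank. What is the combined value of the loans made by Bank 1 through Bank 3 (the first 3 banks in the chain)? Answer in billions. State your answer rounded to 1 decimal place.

$133.5 billion

Bank i lends (1 − rr)^i of the original deposit: Bank 1 lends 80.8·0.7300 = 58.9840, Bank 2 lends 80.8·0.7300² ≈ 43.0583, and so on.
Summing a geometric series: total = 80.8·[0.7300·(1 − 0.7300^3) / (1 − 0.7300)] ≈ 133.4749 billion.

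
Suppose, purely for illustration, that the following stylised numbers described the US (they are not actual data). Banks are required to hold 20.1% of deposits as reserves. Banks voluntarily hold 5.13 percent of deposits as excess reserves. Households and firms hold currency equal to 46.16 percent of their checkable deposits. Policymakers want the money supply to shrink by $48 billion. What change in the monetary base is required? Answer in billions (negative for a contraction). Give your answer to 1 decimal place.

The money multiplier is m = (1 + c) / (rr + e + c) = (1 + 0.4616) / (0.201 + 0.0513 + 0.4616) ≈ 2.0473.
ΔMB = ΔM / m = (−48) / 2.0473 ≈ -23.4455 billion.

-23.4 billion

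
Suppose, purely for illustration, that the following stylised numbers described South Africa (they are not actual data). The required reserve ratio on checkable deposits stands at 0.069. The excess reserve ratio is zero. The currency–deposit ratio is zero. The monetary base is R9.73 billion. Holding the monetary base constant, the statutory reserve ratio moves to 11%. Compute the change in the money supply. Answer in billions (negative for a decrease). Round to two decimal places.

-52.56 billion

Initially m₁ = 1 / (0.069) ≈ 14.4928, so M₁ = 14.4928 × 9.73 ≈ 141.0149 billion.
After the change m₂ = 1 / (0.11) ≈ 9.0909, so M₂ = 9.0909 × 9.73 ≈ 88.4545 billion.
ΔM = M₂ − M₁ = 88.4545 − 141.0149 = -52.5604 billion.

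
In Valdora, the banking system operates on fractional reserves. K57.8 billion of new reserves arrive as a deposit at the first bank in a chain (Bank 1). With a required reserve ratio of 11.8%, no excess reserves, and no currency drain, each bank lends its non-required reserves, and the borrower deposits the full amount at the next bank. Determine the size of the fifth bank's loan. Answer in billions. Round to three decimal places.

K30.851 billion

Each bank lends a fraction (1 − rr) = 0.8820 of the deposit it receives, so Bank 5 receives 57.8·0.8820^4 and lends 57.8·0.8820^5 ≈ 30.8511 billion.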